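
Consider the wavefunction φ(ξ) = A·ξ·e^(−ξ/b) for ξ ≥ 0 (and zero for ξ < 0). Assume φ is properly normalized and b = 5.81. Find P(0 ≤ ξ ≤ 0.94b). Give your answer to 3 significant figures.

P ≈ 0.291

|φ|² is the probability density, so P = ∫_{0}^{0.94b} |φ|² dξ.
Since A² = 1/(b^3/4), this is the region integral divided by the full normalization integral.
In terms of u = ξ/b (A² and the length scale cancel between numerator and denominator), P = [∫_{0}^{0.94} u^2·e^(-2·u) du] / [∫_{0}^{∞} u^2·e^(-2·u) du].
An antiderivative of u^2·e^(-2·u) is -(2·u^2 + 2·u + 1)·e^(-2·u)/4; evaluating from 0 to 0.94 gives 1/4 - 5809·e^(-47/25)/5000, while the full integral is 1/4.
The result is P = 0.2909.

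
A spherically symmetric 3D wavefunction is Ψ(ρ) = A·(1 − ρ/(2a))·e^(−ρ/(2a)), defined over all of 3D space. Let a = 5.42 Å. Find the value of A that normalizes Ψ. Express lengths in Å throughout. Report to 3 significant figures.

The normalization condition is ∫|Ψ|² 4πρ² dρ = 1 from 0 to ∞.
The angular integral contributes 4π, leaving ∫₀^∞ ρ²|Ψ|² dρ.
Using ∫₀^∞ ρⁿ e^(−αρ) dρ = n!/αⁿ⁺¹, the integral (without the A² prefactor) comes out to 8·π·a^3.
So A² = (8·π·a^3)^(−1).
Plugging in a = 5.42 yields A = 0.01581.

A ≈ 0.0158 Å^(-3/2)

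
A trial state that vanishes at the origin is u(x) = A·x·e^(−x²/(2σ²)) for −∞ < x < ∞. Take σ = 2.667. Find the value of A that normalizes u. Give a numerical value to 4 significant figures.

Normalization requires ∫|u|² dx = 1, integrated from −∞ to ∞.
∫|u|² dx = A²·(√(π)·σ^3/2).
Hence A² = 1/[√(π)·σ^3/2].
With σ = 2.667: A² = 0.059482 and A = 0.24389.

A ≈ 0.2439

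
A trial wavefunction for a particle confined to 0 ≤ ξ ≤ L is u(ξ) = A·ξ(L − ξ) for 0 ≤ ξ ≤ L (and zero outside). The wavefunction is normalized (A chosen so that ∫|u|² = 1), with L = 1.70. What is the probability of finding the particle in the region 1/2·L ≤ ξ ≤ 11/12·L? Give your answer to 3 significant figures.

P = ∫_{1/2·L}^{11/12·L} |u(ξ)|² dξ.
The normalization integral ∫|u|²dξ over the whole domain equals L^5/30·A², and A² cancels in the ratio.
Let t = ξ/L; then A² and the length scale cancel, so P = ∫_{1/2}^{11/12} t^2·(1 - t)^2 dt ÷ ∫_{0}^{1} t^2·(1 - t)^2 dt.
With ∫ t^2·(1 - t)^2 dt = t^3·(6·t^2 - 15·t + 10)/30 + C, the region integral is ≈ 0.016497 and the full one is 1/30.
The result is P = 0.4949.

P ≈ 0.495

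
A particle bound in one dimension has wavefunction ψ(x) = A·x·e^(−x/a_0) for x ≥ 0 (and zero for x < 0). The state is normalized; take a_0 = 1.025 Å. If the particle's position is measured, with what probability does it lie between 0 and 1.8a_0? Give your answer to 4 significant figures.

The probability is P = ∫ |ψ|² dx over [0, 1.8a_0].
The normalization integral ∫|ψ|²dx over the whole domain equals a_0^3/4·A², and A² cancels in the ratio.
Let u = x/a_0; then A² and the length scale cancel, so P = ∫_{0}^{1.8} u^2·e^(-2·u) du ÷ ∫_{0}^{∞} u^2·e^(-2·u) du.
Using ∫ u^2·e^(-2·u) du = -(2·u^2 + 2·u + 1)·e^(-2·u)/4, the numerator is 1/4 - 277·e^(-18/5)/100 and the denominator is 1/4.
This works out to P = 0.69725.

P ≈ 0.6973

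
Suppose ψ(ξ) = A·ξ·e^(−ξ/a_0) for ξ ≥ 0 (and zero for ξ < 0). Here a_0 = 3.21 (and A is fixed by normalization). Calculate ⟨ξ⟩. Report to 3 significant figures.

The expectation value is the |ψ|²-weighted average of ξ: ∫ ξ|ψ|² dξ.
The ratio of the moment integral to the normalization integral gives ⟨ξ⟩ = 3·a_0/2.
Putting a_0 = 3.21 gives 4.815.

⟨ξ⟩ ≈ 4.82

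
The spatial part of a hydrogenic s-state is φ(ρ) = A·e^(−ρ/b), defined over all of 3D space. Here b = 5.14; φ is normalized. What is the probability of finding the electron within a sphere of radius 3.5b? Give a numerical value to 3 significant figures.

Integrate the radial probability density 4πρ²|φ|² over ρ ≤ 3.5b.
A² is fixed by ∫₀^∞ 4πρ²|φ|² dρ = 1, i.e. A² = (π·b^3)^(−1).
Let u = ρ/b; then A², 4π and the length scale all cancel, so P = ∫_{0}^{3.5} u^2·e^(-2·u) du ÷ ∫_{0}^{∞} u^2·e^(-2·u) du.
With ∫ u^2·e^(-2·u) du = -(2·u^2 + 2·u + 1)·e^(-2·u)/4 + C, the region integral is 1/4 - 65·e^(-7)/8 and the full one is 1/4.
The region integral divided by the full integral gives P = 0.9704.

P ≈ 0.970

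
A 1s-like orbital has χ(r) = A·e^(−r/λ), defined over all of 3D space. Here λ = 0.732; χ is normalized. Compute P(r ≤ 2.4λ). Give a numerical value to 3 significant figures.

Integrate the radial probability density 4πr²|χ|² over r ≤ 2.4λ.
Normalization gives A² = 1/(π·λ^3).
Substituting u = r/λ, A², 4π and the length scale all cancel in the ratio: P = ∫_{0}^{2.4} u^2·e^(-2·u) du / ∫_{0}^{∞} u^2·e^(-2·u) du.
With ∫ u^2·e^(-2·u) du = -(2·u^2 + 2·u + 1)·e^(-2·u)/4 + C, the region integral is 1/4 - 433·e^(-24/5)/100 and the full one is 1/4.
This evaluates to P = 0.8575.

P ≈ 0.857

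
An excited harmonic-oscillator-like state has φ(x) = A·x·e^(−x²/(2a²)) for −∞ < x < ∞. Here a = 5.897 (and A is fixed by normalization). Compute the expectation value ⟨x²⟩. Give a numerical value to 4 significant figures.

⟨x^2⟩ ≈ 52.16

The expectation value is the |φ|²-weighted average of x^2: ∫ x^2|φ|² dx.
Differentiating ∫e^(−αx²) dx = √(π/α) under α to get the higher moments, the ratio of the moment integral to the normalization integral gives ⟨x²⟩ = 3·a^2/2.
With a = 5.897, ⟨x^2⟩ = 52.162.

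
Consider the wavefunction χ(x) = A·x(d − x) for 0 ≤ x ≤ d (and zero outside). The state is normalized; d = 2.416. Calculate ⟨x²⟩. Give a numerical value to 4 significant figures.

⟨x^2⟩ ≈ 1.668

⟨x²⟩ = ∫ x^2 |χ|² dx over the full domain.
The ratio of the moment integral to the normalization integral gives ⟨x²⟩ = 2·d^2/7.
Putting d = 2.416 gives 1.6677.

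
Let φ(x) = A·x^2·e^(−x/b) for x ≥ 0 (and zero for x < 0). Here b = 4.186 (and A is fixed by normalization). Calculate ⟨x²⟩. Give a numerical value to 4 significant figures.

⟨x²⟩ = ∫ x^2 |φ|² dx over the full domain.
Evaluating both integrals, ⟨x²⟩ = 15·b^2/2.
Putting b = 4.186 gives 131.42.

⟨x^2⟩ ≈ 131.4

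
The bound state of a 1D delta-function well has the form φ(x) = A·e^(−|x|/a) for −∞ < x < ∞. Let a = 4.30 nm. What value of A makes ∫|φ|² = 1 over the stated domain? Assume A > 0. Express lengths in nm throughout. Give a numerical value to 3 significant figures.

A ≈ 0.482 nm^(-1/2)

The normalization condition is ∫|φ|² dx = 1 from −∞ to ∞.
Recall ∫₀^∞ x^m e^(−x/β) dx = m!·β^(m+1), ∫|φ|² dx = A²·(a).
Hence A² = 1/[a].
Substituting a = 4.30 gives A² = 0.2326, so A = 0.4822.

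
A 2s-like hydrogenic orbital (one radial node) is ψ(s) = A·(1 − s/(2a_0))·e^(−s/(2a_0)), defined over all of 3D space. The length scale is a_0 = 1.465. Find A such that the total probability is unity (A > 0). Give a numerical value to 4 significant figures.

Require ∫ |ψ|² 4πs² ds = 1 over the whole domain.
The angular integral contributes 4π, leaving ∫₀^∞ s²|ψ|² ds.
Using ∫₀^∞ sⁿ e^(−αs) ds = n!/αⁿ⁺¹, ∫|ψ|² 4πs² ds = A²·(8·π·a_0^3).
Setting this equal to 1 gives A² = 1/(8·π·a_0^3).
Substituting a_0 = 1.465 gives A² = 0.012655, so A = 0.11249.

A ≈ 0.1125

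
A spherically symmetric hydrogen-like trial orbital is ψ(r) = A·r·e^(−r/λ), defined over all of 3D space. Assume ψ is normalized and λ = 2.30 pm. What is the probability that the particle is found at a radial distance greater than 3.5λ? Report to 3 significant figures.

Integrate the radial probability density 4πr²|ψ|² over r > 3.5λ.
The full normalization integral is A²·[3·π·λ^5] = 1, fixing A².
Let u = r/λ; then A², 4π and the length scale all cancel, so P = ∫_{3.5}^{∞} u^4·e^(-2·u) du ÷ ∫_{0}^{∞} u^4·e^(-2·u) du.
With ∫ u^4·e^(-2·u) du = -(u^4/2 + u^3 + 3·u^2/2 + 3·u/2 + 3/4)·e^(-2·u) + C, the region integral is 4553·e^(-7)/32 and the full one is 3/4.
This evaluates to P = 0.1730.

P ≈ 0.173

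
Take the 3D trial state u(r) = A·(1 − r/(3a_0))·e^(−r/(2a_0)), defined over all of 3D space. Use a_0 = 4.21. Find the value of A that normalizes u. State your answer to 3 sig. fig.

Normalization requires ∫|u|² 4πr² dr = 1, integrated from 0 to ∞.
Using ∫₀^∞ rⁿ e^(−αr) dr = n!/αⁿ⁺¹, the integral (without the A² prefactor) comes out to 8·π·a_0^3/3.
Setting this equal to 1 gives A² = 1/(8·π·a_0^3/3).
Substituting a_0 = 4.21 gives A² = 0.001600, so A = 0.04000.

A ≈ 0.0400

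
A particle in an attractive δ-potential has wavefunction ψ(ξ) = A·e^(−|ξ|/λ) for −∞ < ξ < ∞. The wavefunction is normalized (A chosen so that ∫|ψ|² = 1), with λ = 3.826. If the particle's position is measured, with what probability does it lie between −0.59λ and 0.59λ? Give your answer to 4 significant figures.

P = ∫_{−0.59λ}^{0.59λ} |ψ(ξ)|² dξ.
The normalization integral ∫|ψ|²dξ over the whole domain equals λ·A², and A² cancels in the ratio.
Both integrals are even about ξ = 0, so only the ξ ≥ 0 halves are needed (the factors of 2 cancel). Substituting u = ξ/λ, A² and the length scale cancel in the ratio: P = ∫_{0}^{0.59} e^(-2·u) du / ∫_{0}^{∞} e^(-2·u) du.
With ∫ e^(-2·u) du = -e^(-2·u)/2 + C, the region integral is 1/2 - e^(-59/50)/2 and the full one is 1/2.
The result is P = 0.69272.

P ≈ 0.6927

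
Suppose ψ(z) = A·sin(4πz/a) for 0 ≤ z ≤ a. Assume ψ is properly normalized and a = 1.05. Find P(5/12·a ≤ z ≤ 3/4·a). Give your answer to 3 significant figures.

|ψ|² is the probability density, so P = ∫_{5/12·a}^{3/4·a} |ψ|² dz.
Since A² = 1/(a/2), this is the region integral divided by the full normalization integral.
Let u = z/a; then A² and the length scale cancel, so P = ∫_{5/12}^{3/4} sin(4·π·u)^2 du ÷ ∫_{0}^{1} sin(4·π·u)^2 du.
Using ∫ sin(4·π·u)^2 du = u/2 - sin(4·π·u)·cos(4·π·u)/(8·π), the numerator is -√(3)/(32·π) + 1/6 and the denominator is 1/2.
This works out to P = (-√(3)/16 + π/3)/π.

P ≈ 0.299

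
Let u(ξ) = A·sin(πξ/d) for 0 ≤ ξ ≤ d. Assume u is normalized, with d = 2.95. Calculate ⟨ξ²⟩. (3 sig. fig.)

⟨ξ^2⟩ ≈ 2.46

By definition ⟨ξ²⟩ = ∫ ξ^2 |u(ξ)|² dξ.
With ∫₀^d sin²(nπξ/d) dξ = d/2, since the A² factors cancel between numerator and denominator, ⟨ξ²⟩ = -d^2/(2·π^2) + d^2/3.
With d = 2.95, ⟨ξ^2⟩ = 2.460.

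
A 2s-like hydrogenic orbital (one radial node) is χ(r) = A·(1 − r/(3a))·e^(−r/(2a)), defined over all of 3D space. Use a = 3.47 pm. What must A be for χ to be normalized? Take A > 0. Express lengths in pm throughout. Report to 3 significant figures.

A ≈ 0.0534 pm^(-3/2)

The normalization condition is ∫|χ|² 4πr² dr = 1 from 0 to ∞.
In 3D with spherical symmetry the volume element is 4πr² dr.
With χ = A·(1 − r/(3a))·e^(−r/(2a)), the integral evaluates to A²·[8·π·a^3/3].
With a = 3.47: A² = 0.002857 and A = 0.05345.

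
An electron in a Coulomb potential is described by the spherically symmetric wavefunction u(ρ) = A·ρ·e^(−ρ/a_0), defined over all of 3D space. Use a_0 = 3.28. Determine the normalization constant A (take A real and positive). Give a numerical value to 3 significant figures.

A ≈ 0.0167

We need A² ∫|f|² 4πρ² dρ = 1, taking the integral from 0 to ∞.
In 3D with spherical symmetry the volume element is 4πρ² dρ.
∫|u|² 4πρ² dρ = A²·(3·π·a_0^5).
Setting this equal to 1 gives A² = 1/(3·π·a_0^5).
With a_0 = 3.28: A² = 0.0002795 and A = 0.01672.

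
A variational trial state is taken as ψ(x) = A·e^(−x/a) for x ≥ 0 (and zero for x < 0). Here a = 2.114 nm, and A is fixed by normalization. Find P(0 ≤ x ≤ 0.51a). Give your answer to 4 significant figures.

P ≈ 0.6394

The probability is P = ∫ |ψ|² dx over [0, 0.51a].
With A² fixed by ∫|ψ|² = 1, i.e. A² = (a/2)^(−1), substitute and integrate.
In terms of u = x/a (A² and the length scale cancel between numerator and denominator), P = [∫_{0}^{0.51} e^(-2·u) du] / [∫_{0}^{∞} e^(-2·u) du].
With ∫ e^(-2·u) du = -e^(-2·u)/2 + C, the region integral is 1/2 - e^(-51/50)/2 and the full one is 1/2.
Evaluating gives P = 0.63941.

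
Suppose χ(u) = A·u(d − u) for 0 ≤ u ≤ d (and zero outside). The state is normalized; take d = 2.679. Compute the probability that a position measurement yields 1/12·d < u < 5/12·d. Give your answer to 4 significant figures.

|χ|² is the probability density, so P = ∫_{1/12·d}^{5/12·d} |χ|² du.
Since A² = 1/(d^5/30), this is the region integral divided by the full normalization integral.
In terms of t = u/d (A² and the length scale cancel between numerator and denominator), P = [∫_{1/12}^{5/12} t^2·(1 - t)^2 dt] / [∫_{0}^{1} t^2·(1 - t)^2 dt].
With ∫ t^2·(1 - t)^2 dt = t^3·(6·t^2 - 15·t + 10)/30 + C, the region integral is ≈ 0.0113844 and the full one is 1/30.
The result is P = 0.34153.

P ≈ 0.3415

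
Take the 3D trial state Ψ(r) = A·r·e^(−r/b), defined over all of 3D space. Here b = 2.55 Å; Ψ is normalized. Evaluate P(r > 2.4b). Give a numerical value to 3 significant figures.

P ≈ 0.476

P = ∫ |Ψ|² 4πr² dr over r > 2.4b.
The full normalization integral is A²·[3·π·b^5] = 1, fixing A².
Substituting u = r/b, A², 4π and the length scale all cancel in the ratio: P = ∫_{2.4}^{∞} u^4·e^(-2·u) du / ∫_{0}^{∞} u^4·e^(-2·u) du.
Using ∫ u^4·e^(-2·u) du = -(u^4/2 + u^3 + 3·u^2/2 + 3·u/2 + 3/4)·e^(-2·u), the numerator is ≈ 0.35719 and the denominator is 3/4.
This evaluates to P = 0.4763.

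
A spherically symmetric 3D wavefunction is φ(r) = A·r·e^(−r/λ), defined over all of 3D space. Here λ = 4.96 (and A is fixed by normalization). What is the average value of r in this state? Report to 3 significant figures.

⟨r⟩ ≈ 12.4

By definition ⟨r⟩ = ∫ r |φ(r)|² 4πr² dr.
Evaluating both integrals, ⟨r⟩ = 5·λ/2.
With λ = 4.96, ⟨r⟩ = 12.40.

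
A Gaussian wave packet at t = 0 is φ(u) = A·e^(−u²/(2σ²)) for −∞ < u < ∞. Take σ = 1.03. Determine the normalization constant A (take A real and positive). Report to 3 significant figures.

We need A² ∫|f|² du = 1, taking the integral from −∞ to ∞.
Carrying out the integral gives A² · √(π)·σ.
Setting this equal to 1 gives A² = 1/(√(π)·σ).
With σ = 1.03: A² = 0.5478 and A = 0.7401.

A ≈ 0.740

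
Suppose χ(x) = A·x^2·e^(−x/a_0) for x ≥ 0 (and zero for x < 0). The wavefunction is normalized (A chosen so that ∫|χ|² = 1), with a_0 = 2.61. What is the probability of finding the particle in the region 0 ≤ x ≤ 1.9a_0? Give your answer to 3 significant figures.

P = ∫_{0}^{1.9a_0} |χ(x)|² dx.
Since A² = 1/(3·a_0^5/4), this is the region integral divided by the full normalization integral.
Let u = x/a_0; then A² and the length scale cancel, so P = ∫_{0}^{1.9} u^4·e^(-2·u) du ÷ ∫_{0}^{∞} u^4·e^(-2·u) du.
Using ∫ u^4·e^(-2·u) du = -(u^4/2 + u^3 + 3·u^2/2 + 3·u/2 + 3/4)·e^(-2·u), the numerator is ≈ 0.24912 and the denominator is 3/4.
The result is P = 0.3322.

P ≈ 0.332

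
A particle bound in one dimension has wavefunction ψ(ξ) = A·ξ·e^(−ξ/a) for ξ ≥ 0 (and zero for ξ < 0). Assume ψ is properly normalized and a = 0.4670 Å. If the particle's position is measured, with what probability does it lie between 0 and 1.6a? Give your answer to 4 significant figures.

P = ∫_{0}^{1.6a} |ψ(ξ)|² dξ.
Since A² = 1/(a^3/4), this is the region integral divided by the full normalization integral.
In terms of u = ξ/a (A² and the length scale cancel between numerator and denominator), P = [∫_{0}^{1.6} u^2·e^(-2·u) du] / [∫_{0}^{∞} u^2·e^(-2·u) du].
With ∫ u^2·e^(-2·u) du = -(2·u^2 + 2·u + 1)·e^(-2·u)/4 + C, the region integral is 1/4 - 233·e^(-16/5)/100 and the full one is 1/4.
Evaluating gives P = 0.62010.

P ≈ 0.6201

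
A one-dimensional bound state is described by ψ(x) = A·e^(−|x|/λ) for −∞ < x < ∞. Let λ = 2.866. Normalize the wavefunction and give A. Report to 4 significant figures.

Require ∫ |ψ|² dx = 1 over the whole domain.
Carrying out the integral gives A² · λ.
Hence A² = 1/[λ].
With λ = 2.866: A² = 0.34892 and A = 0.59069.

A ≈ 0.5907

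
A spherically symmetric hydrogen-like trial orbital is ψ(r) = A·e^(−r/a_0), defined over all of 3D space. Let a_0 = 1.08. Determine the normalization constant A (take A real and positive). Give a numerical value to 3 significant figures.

Require ∫ |ψ|² 4πr² dr = 1 over the whole domain.
The angular integral contributes 4π, leaving ∫₀^∞ r²|ψ|² dr.
Carrying out the integral gives A² · π·a_0^3.
Setting this equal to 1 gives A² = 1/(π·a_0^3).
Substituting a_0 = 1.08 gives A² = 0.2527, so A = 0.5027.

A ≈ 0.503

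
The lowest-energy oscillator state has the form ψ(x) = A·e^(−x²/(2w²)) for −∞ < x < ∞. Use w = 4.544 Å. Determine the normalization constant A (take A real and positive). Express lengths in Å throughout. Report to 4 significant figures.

A ≈ 0.3524 Å^(-1/2)

We need A² ∫|f|² dx = 1, taking the integral from −∞ to ∞.
Carrying out the integral gives A² · √(π)·w.
Substituting w = 4.544 gives A² = 0.12416, so A = 0.35237.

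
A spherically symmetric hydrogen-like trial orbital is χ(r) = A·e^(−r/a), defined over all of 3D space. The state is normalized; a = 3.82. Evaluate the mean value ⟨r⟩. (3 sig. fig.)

⟨r⟩ ≈ 5.73

⟨r⟩ = ∫ r |χ|² 4πr² dr over the full domain.
Using ∫₀^∞ rⁿ e^(−αr) dr = n!/αⁿ⁺¹, since the A² factors cancel between numerator and denominator, ⟨r⟩ = 3·a/2.
Putting a = 3.82 gives 5.730.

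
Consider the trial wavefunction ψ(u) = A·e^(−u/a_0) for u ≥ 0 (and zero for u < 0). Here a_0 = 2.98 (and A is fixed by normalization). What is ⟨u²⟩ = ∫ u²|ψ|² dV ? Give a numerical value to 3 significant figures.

⟨u^2⟩ ≈ 4.44

The expectation value is the |ψ|²-weighted average of u^2: ∫ u^2|ψ|² du.
Using ∫₀^∞ uⁿ e^(−αu) du = n!/αⁿ⁺¹, the ratio of the moment integral to the normalization integral gives ⟨u²⟩ = a_0^2/2.
Putting a_0 = 2.98 gives 4.440.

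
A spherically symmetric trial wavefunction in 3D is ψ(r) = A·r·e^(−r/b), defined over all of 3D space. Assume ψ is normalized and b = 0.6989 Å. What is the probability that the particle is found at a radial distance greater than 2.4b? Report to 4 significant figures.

P ≈ 0.4763

Integrate the radial probability density 4πr²|ψ|² over r > 2.4b.
A² is fixed by ∫₀^∞ 4πr²|ψ|² dr = 1, i.e. A² = (3·π·b^5)^(−1).
In terms of u = r/b (A², 4π and the length scale all cancel between numerator and denominator), P = [∫_{2.4}^{∞} u^4·e^(-2·u) du] / [∫_{0}^{∞} u^4·e^(-2·u) du].
Using ∫ u^4·e^(-2·u) du = -(u^4/2 + u^3 + 3·u^2/2 + 3·u/2 + 3/4)·e^(-2·u), the numerator is ≈ 0.357194 and the denominator is 3/4.
The region integral divided by the full integral gives P = 0.47626.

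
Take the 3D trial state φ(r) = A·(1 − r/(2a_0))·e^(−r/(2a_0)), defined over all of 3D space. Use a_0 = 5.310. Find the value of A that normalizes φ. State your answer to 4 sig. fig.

A ≈ 0.01630

Require ∫ |φ|² 4πr² dr = 1 over the whole domain.
In 3D with spherical symmetry the volume element is 4πr² dr.
Using ∫₀^∞ rⁿ e^(−αr) dr = n!/αⁿ⁺¹, carrying out the integral gives A² · 8·π·a_0^3.
Substituting a_0 = 5.310 gives A² = 0.00026575, so A = 0.016302.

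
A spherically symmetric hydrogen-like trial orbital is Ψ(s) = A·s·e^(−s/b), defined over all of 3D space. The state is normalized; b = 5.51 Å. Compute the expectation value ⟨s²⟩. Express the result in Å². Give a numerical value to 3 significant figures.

⟨s²⟩ = ∫ s^2 |Ψ|² 4πs² ds over the full domain.
With ∫₀^∞ s^6 e^(−αs) ds = 6!/α^7, since the A² factors cancel between numerator and denominator, ⟨s²⟩ = 15·b^2/2.
Putting b = 5.51 gives 227.7.

⟨s^2⟩ ≈ 228 Å^2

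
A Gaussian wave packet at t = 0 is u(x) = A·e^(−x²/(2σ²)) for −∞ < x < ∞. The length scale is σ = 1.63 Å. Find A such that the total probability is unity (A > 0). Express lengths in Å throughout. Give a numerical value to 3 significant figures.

Require ∫ |u|² dx = 1 over the whole domain.
∫|u|² dx = A²·(√(π)·σ).
So A² = (√(π)·σ)^(−1).
With σ = 1.63: A² = 0.3461 and A = 0.5883.

A ≈ 0.588 Å^(-1/2)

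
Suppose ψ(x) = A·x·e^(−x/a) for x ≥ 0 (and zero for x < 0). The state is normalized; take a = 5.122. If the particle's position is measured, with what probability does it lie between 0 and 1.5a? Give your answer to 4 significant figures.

P ≈ 0.5768

|ψ|² is the probability density, so P = ∫_{0}^{1.5a} |ψ|² dx.
The normalization integral ∫|ψ|²dx over the whole domain equals a^3/4·A², and A² cancels in the ratio.
In terms of u = x/a (A² and the length scale cancel between numerator and denominator), P = [∫_{0}^{1.5} u^2·e^(-2·u) du] / [∫_{0}^{∞} u^2·e^(-2·u) du].
An antiderivative of u^2·e^(-2·u) is -(2·u^2 + 2·u + 1)·e^(-2·u)/4; evaluating from 0 to 1.5 gives 1/4 - 17·e^(-3)/8, while the full integral is 1/4.
Taking the ratio, P = 0.57681.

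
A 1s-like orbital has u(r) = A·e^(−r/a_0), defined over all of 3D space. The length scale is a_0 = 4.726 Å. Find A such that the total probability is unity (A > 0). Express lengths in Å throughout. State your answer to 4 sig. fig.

Normalization requires ∫|u|² 4πr² dr = 1, integrated from 0 to ∞.
(Spherical symmetry: dV = 4πr² dr.)
Recall ∫₀^∞ r^m e^(−r/β) dr = m!·β^(m+1), carrying out the integral gives A² · π·a_0^3.
Setting this equal to 1 gives A² = 1/(π·a_0^3).
Substituting a_0 = 4.726 gives A² = 0.0030156, so A = 0.054914.

A ≈ 0.05491 Å^(-3/2)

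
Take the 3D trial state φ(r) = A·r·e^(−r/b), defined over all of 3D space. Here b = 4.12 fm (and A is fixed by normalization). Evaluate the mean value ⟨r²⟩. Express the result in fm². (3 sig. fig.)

⟨r^2⟩ ≈ 127 fm^2

⟨r²⟩ = ∫ r^2 |φ|² 4πr² dr over the full domain.
With ∫₀^∞ r^6 e^(−αr) dr = 6!/α^7, since the A² factors cancel between numerator and denominator, ⟨r²⟩ = 15·b^2/2.
Putting b = 4.12 gives 127.3.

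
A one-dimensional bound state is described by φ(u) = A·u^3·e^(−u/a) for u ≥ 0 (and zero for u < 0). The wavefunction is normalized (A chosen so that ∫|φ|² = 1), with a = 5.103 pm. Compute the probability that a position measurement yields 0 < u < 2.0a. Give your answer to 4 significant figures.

P ≈ 0.1107

|φ|² is the probability density, so P = ∫_{0}^{2.0a} |φ|² du.
The normalization integral ∫|φ|²du over the whole domain equals 45·a^7/8·A², and A² cancels in the ratio.
Substituting t = u/a, A² and the length scale cancel in the ratio: P = ∫_{0}^{2.0} t^6·e^(-2·t) dt / ∫_{0}^{∞} t^6·e^(-2·t) dt.
An antiderivative of t^6·e^(-2·t) is -(4·t^6 + 12·t^5 + 30·t^4 + 60·t^3 + 90·t^2 + 90·t + 45)·e^(-2·t)/8; evaluating from 0 to 2.0 gives 45/8 - 2185·e^(-4)/8, while the full integral is 45/8.
Evaluating gives P = 0.11067.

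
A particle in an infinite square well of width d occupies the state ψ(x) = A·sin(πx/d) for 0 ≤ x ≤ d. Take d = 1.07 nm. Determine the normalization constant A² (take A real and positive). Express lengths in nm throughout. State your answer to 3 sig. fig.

A^2 ≈ 1.87 nm^(-1)

Normalization requires ∫|ψ|² dx = 1, integrated from 0 to d.
With ∫₀^d sin²(nπx/d) dx = d/2, carrying out the integral gives A² · d/2.
With d = 1.07: A² = 1.869 and A = 1.367.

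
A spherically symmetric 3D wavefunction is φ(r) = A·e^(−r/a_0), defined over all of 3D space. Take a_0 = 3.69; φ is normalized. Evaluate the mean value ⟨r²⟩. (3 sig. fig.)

⟨r^2⟩ ≈ 40.8

⟨r²⟩ = ∫ r^2 |φ|² 4πr² dr over the full domain.
Evaluating both integrals, ⟨r²⟩ = 3·a_0^2.
Putting a_0 = 3.69 gives 40.85.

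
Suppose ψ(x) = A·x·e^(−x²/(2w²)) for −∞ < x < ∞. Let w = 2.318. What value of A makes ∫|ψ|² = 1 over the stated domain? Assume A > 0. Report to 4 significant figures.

Require ∫ |ψ|² dx = 1 over the whole domain.
Using the Gaussian integral ∫_{−∞}^{∞} e^(−αx²) dx = √(π/α), carrying out the integral gives A² · √(π)·w^3/2.
Setting this equal to 1 gives A² = 1/(√(π)·w^3/2).
Substituting w = 2.318 gives A² = 0.090597, so A = 0.30099.

A ≈ 0.3010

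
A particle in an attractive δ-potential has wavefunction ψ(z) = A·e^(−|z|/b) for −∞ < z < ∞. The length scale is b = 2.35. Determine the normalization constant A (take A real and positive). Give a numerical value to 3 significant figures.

Require ∫ |ψ|² dz = 1 over the whole domain.
Using ∫₀^∞ zⁿ e^(−αz) dz = n!/αⁿ⁺¹, the integral (without the A² prefactor) comes out to b.
Setting this equal to 1 gives A² = 1/(b).
Substituting b = 2.35 gives A² = 0.4255, so A = 0.6523.

A ≈ 0.652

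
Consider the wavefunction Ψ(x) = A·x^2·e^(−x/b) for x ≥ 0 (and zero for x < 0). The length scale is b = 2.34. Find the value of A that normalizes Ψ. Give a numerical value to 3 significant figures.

A ≈ 0.138

The normalization condition is ∫|Ψ|² dx = 1 from 0 to ∞.
Carrying out the integral gives A² · 3·b^5/4.
Setting this equal to 1 gives A² = 1/(3·b^5/4).
Plugging in b = 2.34 yields A = 0.1379.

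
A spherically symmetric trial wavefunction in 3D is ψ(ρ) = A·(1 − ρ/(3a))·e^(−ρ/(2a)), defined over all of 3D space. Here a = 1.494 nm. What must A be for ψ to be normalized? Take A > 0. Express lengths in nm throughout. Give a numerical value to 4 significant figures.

Normalization requires ∫|ψ|² 4πρ² dρ = 1, integrated from 0 to ∞.
(Spherical symmetry: dV = 4πρ² dρ.)
With ∫₀^∞ ρ^4 e^(−αρ) dρ = 4!/α^5, with ψ = A·(1 − ρ/(3a))·e^(−ρ/(2a)), the integral evaluates to A²·[8·π·a^3/3].
So A² = (8·π·a^3/3)^(−1).
Substituting a = 1.494 gives A² = 0.035796, so A = 0.18920.

A ≈ 0.1892 nm^(-3/2)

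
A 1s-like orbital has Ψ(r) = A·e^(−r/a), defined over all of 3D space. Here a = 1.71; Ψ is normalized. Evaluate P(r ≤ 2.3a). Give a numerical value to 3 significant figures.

With dV = 4πr²dr, the probability is ∫|Ψ|² dV over r ≤ 2.3a.
Normalization gives A² = 1/(π·a^3).
Substituting u = r/a, A², 4π and the length scale all cancel in the ratio: P = ∫_{0}^{2.3} u^2·e^(-2·u) du / ∫_{0}^{∞} u^2·e^(-2·u) du.
An antiderivative of u^2·e^(-2·u) is -(2·u^2 + 2·u + 1)·e^(-2·u)/4; evaluating from 0 to 2.3 gives 1/4 - 809·e^(-23/5)/200, while the full integral is 1/4.
The region integral divided by the full integral gives P = 0.8374.

P ≈ 0.837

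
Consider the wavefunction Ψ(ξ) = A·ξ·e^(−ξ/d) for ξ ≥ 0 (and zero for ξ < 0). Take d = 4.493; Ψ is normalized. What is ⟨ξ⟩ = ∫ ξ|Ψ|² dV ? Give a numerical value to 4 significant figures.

The expectation value is the |Ψ|²-weighted average of ξ: ∫ ξ|Ψ|² dξ.
Recall ∫₀^∞ ξ^m e^(−ξ/β) dξ = m!·β^(m+1), evaluating both integrals, ⟨ξ⟩ = 3·d/2.
With d = 4.493, ⟨ξ⟩ = 6.7395.

⟨ξ⟩ ≈ 6.740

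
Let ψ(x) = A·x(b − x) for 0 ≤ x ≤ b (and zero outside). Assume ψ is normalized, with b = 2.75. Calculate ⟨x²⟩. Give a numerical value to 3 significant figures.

⟨x²⟩ = ∫ x^2 |ψ|² dx over the full domain.
Evaluating both integrals, ⟨x²⟩ = 2·b^2/7.
Putting b = 2.75 gives 2.161.

⟨x^2⟩ ≈ 2.16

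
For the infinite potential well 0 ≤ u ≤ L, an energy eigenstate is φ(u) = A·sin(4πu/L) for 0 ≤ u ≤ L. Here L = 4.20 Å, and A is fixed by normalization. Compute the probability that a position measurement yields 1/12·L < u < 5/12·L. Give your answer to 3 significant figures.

P = ∫_{1/12·L}^{5/12·L} |φ(u)|² du.
With A² fixed by ∫|φ|² = 1, i.e. A² = (L/2)^(−1), substitute and integrate.
Let t = u/L; then A² and the length scale cancel, so P = ∫_{1/12}^{5/12} sin(4·π·t)^2 dt ÷ ∫_{0}^{1} sin(4·π·t)^2 dt.
With ∫ sin(4·π·t)^2 dt = t/2 - sin(4·π·t)·cos(4·π·t)/(8·π) + C, the region integral is √(3)/(16·π) + 1/6 and the full one is 1/2.
The result is P = (√(3)/8 + π/3)/π.

P ≈ 0.402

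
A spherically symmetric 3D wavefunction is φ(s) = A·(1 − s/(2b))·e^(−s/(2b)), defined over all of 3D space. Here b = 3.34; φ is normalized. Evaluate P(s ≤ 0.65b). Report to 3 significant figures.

P ≈ 0.0167

With dV = 4πs²ds, the probability is ∫|φ|² dV over s ≤ 0.65b.
The full normalization integral is A²·[8·π·b^3] = 1, fixing A².
Let u = s/b; then A², 4π and the length scale all cancel, so P = ∫_{0}^{0.65} u^2·(1 - u/2)^2·e^(-u) du ÷ ∫_{0}^{∞} u^2·(1 - u/2)^2·e^(-u) du.
With ∫ u^2·(1 - u/2)^2·e^(-u) du = -(u^4/4 + u^2 + 2·u + 2)·e^(-u) + C, the region integral is ≈ 0.033387 and the full one is 2.
This evaluates to P = 0.01669.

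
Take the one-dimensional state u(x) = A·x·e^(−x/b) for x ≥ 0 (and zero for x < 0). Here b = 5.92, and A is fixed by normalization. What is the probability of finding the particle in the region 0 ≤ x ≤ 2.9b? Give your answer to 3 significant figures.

P ≈ 0.928

P = ∫_{0}^{2.9b} |u(x)|² dx.
With A² fixed by ∫|u|² = 1, i.e. A² = (b^3/4)^(−1), substitute and integrate.
Substituting t = x/b, A² and the length scale cancel in the ratio: P = ∫_{0}^{2.9} t^2·e^(-2·t) dt / ∫_{0}^{∞} t^2·e^(-2·t) dt.
With ∫ t^2·e^(-2·t) dt = -(2·t^2 + 2·t + 1)·e^(-2·t)/4 + C, the region integral is 1/4 - 1181·e^(-29/5)/200 and the full one is 1/4.
Taking the ratio, P = 0.9285.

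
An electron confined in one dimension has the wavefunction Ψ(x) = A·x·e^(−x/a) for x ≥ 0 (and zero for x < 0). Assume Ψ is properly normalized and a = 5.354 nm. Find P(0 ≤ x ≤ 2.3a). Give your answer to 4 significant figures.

|Ψ|² is the probability density, so P = ∫_{0}^{2.3a} |Ψ|² dx.
The normalization integral ∫|Ψ|²dx over the whole domain equals a^3/4·A², and A² cancels in the ratio.
In terms of u = x/a (A² and the length scale cancel between numerator and denominator), P = [∫_{0}^{2.3} u^2·e^(-2·u) du] / [∫_{0}^{∞} u^2·e^(-2·u) du].
Using ∫ u^2·e^(-2·u) du = -(2·u^2 + 2·u + 1)·e^(-2·u)/4, the numerator is 1/4 - 809·e^(-23/5)/200 and the denominator is 1/4.
The result is P = 0.83736.

P ≈ 0.8374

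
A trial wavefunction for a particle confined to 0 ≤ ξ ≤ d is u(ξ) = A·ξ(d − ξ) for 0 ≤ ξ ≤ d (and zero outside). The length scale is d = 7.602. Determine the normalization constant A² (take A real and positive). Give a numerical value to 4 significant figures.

Require ∫ |u|² dξ = 1 over the whole domain.
Expanding the polynomial and integrating term by term, the integral (without the A² prefactor) comes out to d^5/30.
So A² = (d^5/30)^(−1).
Plugging in d = 7.602 yields A = 0.034375.

A^2 ≈ 0.001182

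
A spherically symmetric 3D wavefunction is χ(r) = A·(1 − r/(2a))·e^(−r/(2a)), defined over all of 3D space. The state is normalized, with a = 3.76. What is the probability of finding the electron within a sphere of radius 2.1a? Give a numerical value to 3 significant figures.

P ≈ 0.0527

With dV = 4πr²dr, the probability is ∫|χ|² dV over r ≤ 2.1a.
The full normalization integral is A²·[8·π·a^3] = 1, fixing A².
Let u = r/a; then A², 4π and the length scale all cancel, so P = ∫_{0}^{2.1} u^2·(1 - u/2)^2·e^(-u) du ÷ ∫_{0}^{∞} u^2·(1 - u/2)^2·e^(-u) du.
Using ∫ u^2·(1 - u/2)^2·e^(-u) du = -(u^4/4 + u^2 + 2·u + 2)·e^(-u), the numerator is ≈ 0.10535 and the denominator is 2.
Taking the ratio yields P = 0.05268.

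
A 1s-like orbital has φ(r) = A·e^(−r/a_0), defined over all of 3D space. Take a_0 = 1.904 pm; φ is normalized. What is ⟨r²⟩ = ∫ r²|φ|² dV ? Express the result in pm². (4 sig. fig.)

By definition ⟨r²⟩ = ∫ r^2 |φ(r)|² 4πr² dr.
Evaluating both integrals, ⟨r²⟩ = 3·a_0^2.
Putting a_0 = 1.904 gives 10.876.

⟨r^2⟩ ≈ 10.88 pm^2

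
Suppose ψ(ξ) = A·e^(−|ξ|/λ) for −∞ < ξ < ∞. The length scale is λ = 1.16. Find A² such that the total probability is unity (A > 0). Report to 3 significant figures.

A^2 ≈ 0.862

Normalization requires ∫|ψ|² dξ = 1, integrated from −∞ to ∞.
With ψ = A·e^(−|ξ|/λ), the integral evaluates to A²·[λ].
With λ = 1.16: A² = 0.8621 and A = 0.9285.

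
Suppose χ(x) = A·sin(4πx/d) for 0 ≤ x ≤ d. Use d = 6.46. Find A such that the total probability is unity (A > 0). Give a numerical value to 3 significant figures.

The normalization condition is ∫|χ|² dx = 1 from 0 to d.
Using sin²θ = (1 − cos 2θ)/2, carrying out the integral gives A² · d/2.
Setting this equal to 1 gives A² = 1/(d/2).
Substituting d = 6.46 gives A² = 0.3096, so A = 0.5564.

A ≈ 0.556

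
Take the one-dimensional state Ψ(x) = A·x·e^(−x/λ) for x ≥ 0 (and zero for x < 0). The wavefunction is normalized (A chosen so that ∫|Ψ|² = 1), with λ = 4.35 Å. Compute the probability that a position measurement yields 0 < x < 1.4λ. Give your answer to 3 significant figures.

P = ∫_{0}^{1.4λ} |Ψ(x)|² dx.
With A² fixed by ∫|Ψ|² = 1, i.e. A² = (λ^3/4)^(−1), substitute and integrate.
Let u = x/λ; then A² and the length scale cancel, so P = ∫_{0}^{1.4} u^2·e^(-2·u) du ÷ ∫_{0}^{∞} u^2·e^(-2·u) du.
An antiderivative of u^2·e^(-2·u) is -(2·u^2 + 2·u + 1)·e^(-2·u)/4; evaluating from 0 to 1.4 gives 1/4 - 193·e^(-14/5)/100, while the full integral is 1/4.
The result is P = 0.5305.

P ≈ 0.531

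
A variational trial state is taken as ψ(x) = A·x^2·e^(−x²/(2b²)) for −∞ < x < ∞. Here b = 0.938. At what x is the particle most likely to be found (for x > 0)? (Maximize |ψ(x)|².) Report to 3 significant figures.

x ≈ 1.33

The maximum of |ψ(x)|² occurs where its derivative vanishes.
Solving yields x = √(2)·b.
With b = 0.938, the value of x > 0 at which the probability density is greatest is 1.327.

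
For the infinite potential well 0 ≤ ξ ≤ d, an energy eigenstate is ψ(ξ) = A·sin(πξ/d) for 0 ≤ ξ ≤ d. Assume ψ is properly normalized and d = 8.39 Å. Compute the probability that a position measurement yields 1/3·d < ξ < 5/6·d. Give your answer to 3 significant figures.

P ≈ 0.776

|ψ|² is the probability density, so P = ∫_{1/3·d}^{5/6·d} |ψ|² dξ.
The normalization integral ∫|ψ|²dξ over the whole domain equals d/2·A², and A² cancels in the ratio.
In terms of u = ξ/d (A² and the length scale cancel between numerator and denominator), P = [∫_{1/3}^{5/6} sin(π·u)^2 du] / [∫_{0}^{1} sin(π·u)^2 du].
With ∫ sin(π·u)^2 du = u/2 - sin(2·π·u)/(4·π) + C, the region integral is √(3)/(4·π) + 1/4 and the full one is 1/2.
Taking the ratio, P = (√(3) + π)/(2·π).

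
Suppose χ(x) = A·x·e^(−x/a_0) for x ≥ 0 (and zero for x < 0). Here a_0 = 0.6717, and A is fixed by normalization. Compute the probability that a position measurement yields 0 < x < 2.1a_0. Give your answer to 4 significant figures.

|χ|² is the probability density, so P = ∫_{0}^{2.1a_0} |χ|² dx.
Since A² = 1/(a_0^3/4), this is the region integral divided by the full normalization integral.
Substituting u = x/a_0, A² and the length scale cancel in the ratio: P = ∫_{0}^{2.1} u^2·e^(-2·u) du / ∫_{0}^{∞} u^2·e^(-2·u) du.
With ∫ u^2·e^(-2·u) du = -(2·u^2 + 2·u + 1)·e^(-2·u)/4 + C, the region integral is 1/4 - 701·e^(-21/5)/200 and the full one is 1/4.
Evaluating gives P = 0.78976.

P ≈ 0.7898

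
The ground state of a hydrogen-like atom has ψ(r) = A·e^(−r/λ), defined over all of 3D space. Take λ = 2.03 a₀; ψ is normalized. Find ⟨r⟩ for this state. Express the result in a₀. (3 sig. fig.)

By definition ⟨r⟩ = ∫ r |ψ(r)|² 4πr² dr.
Recall ∫₀^∞ r^m e^(−r/β) dr = m!·β^(m+1), since the A² factors cancel between numerator and denominator, ⟨r⟩ = 3·λ/2.
Putting λ = 2.03 gives 3.045.

⟨r⟩ ≈ 3.05 a₀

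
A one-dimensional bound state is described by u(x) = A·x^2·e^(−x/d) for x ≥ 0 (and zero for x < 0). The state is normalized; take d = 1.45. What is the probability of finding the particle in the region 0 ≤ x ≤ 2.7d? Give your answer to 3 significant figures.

P ≈ 0.627

P = ∫_{0}^{2.7d} |u(x)|² dx.
Since A² = 1/(3·d^5/4), this is the region integral divided by the full normalization integral.
In terms of t = x/d (A² and the length scale cancel between numerator and denominator), P = [∫_{0}^{2.7} t^4·e^(-2·t) dt] / [∫_{0}^{∞} t^4·e^(-2·t) dt].
An antiderivative of t^4·e^(-2·t) is -(t^4/2 + t^3 + 3·t^2/2 + 3·t/2 + 3/4)·e^(-2·t); evaluating from 0 to 2.7 gives ≈ 0.47002, while the full integral is 3/4.
Taking the ratio, P = 0.6267.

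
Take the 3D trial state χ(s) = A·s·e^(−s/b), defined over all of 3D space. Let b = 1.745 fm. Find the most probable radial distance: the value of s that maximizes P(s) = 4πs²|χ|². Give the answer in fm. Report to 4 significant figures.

Set d/ds [P(s) = 4πs²|χ|²] = 0 and solve for s > 0.
Solving yields s = 2·b.
With b = 1.745, the most probable radial distance is 3.4900 fm.

s ≈ 3.490 fm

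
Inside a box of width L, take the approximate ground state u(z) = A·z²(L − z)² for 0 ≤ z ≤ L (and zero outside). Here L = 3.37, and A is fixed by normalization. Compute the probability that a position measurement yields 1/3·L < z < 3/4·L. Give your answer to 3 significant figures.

P = ∫_{1/3·L}^{3/4·L} |u(z)|² dz.
With A² fixed by ∫|u|² = 1, i.e. A² = (L^9/630)^(−1), substitute and integrate.
Substituting t = z/L, A² and the length scale cancel in the ratio: P = ∫_{1/3}^{3/4} t^4·(1 - t)^4 dt / ∫_{0}^{1} t^4·(1 - t)^4 dt.
With ∫ t^4·(1 - t)^4 dt = t^5·(70·t^4 - 315·t^3 + 540·t^2 - 420·t + 126)/630 + C, the region integral is ≈ 0.0012797 and the full one is 1/630.
Taking the ratio, P = 0.8062.

P ≈ 0.806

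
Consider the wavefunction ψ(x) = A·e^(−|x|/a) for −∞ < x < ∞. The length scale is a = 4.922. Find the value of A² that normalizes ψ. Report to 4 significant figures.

A^2 ≈ 0.2032

We need A² ∫|f|² dx = 1, taking the integral from −∞ to ∞.
With ψ = A·e^(−|x|/a), the integral evaluates to A²·[a].
So A² = (a)^(−1).
With a = 4.922: A² = 0.20317 and A = 0.45074.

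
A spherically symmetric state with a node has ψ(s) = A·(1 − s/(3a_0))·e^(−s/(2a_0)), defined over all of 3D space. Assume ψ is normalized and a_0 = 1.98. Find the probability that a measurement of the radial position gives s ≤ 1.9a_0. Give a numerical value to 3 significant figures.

P ≈ 0.313

With dV = 4πs²ds, the probability is ∫|ψ|² dV over s ≤ 1.9a_0.
The full normalization integral is A²·[8·π·a_0^3/3] = 1, fixing A².
In terms of u = s/a_0 (A², 4π and the length scale all cancel between numerator and denominator), P = [∫_{0}^{1.9} u^2·(1 - u/3)^2·e^(-u) du] / [∫_{0}^{∞} u^2·(1 - u/3)^2·e^(-u) du].
An antiderivative of u^2·(1 - u/3)^2·e^(-u) is (-u^4 + 2·u^3 - 3·u^2 - 6·u - 6)·e^(-u)/9; evaluating from 0 to 1.9 gives ≈ 0.20892, while the full integral is 2/3.
Taking the ratio yields P = 0.3134.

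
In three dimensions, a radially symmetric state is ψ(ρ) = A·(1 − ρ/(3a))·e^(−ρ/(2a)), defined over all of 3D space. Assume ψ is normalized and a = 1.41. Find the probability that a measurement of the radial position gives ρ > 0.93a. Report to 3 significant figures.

P ≈ 0.876

Integrate the radial probability density 4πρ²|ψ|² over ρ > 0.93a.
Normalization gives A² = 1/(8·π·a^3/3).
Substituting u = ρ/a, A², 4π and the length scale all cancel in the ratio: P = ∫_{0.93}^{∞} u^2·(1 - u/3)^2·e^(-u) du / ∫_{0}^{∞} u^2·(1 - u/3)^2·e^(-u) du.
With ∫ u^2·(1 - u/3)^2·e^(-u) du = (-u^4 + 2·u^3 - 3·u^2 - 6·u - 6)·e^(-u)/9 + C, the region integral is ≈ 0.58368 and the full one is 2/3.
This evaluates to P = 0.8755.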